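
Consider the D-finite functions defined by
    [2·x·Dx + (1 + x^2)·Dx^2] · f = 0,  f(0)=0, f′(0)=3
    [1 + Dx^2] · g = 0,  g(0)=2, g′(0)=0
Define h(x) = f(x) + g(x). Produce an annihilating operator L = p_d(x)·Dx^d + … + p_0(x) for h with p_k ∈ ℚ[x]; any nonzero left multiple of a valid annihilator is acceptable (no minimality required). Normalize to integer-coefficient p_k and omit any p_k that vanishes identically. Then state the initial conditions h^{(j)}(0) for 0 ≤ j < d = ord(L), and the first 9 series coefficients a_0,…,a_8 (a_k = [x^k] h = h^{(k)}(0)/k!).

f: a_k = 0, 3, 0, -1, 0, 3/5, 0, -3/7, 0, …
g: a_k = 2, 0, -1, 0, 1/12, 0, -1/360, 0, 1/20160, …
L₀ := lclm(L_f,L_g); ord L₀ ≤ 2+2.
L = (-22·x + 28·x^3 + 2·x^5)·Dx + (-1 + 7·x^2 + 9·x^4 + x^6)·Dx^2 + (-22·x + 28·x^3 + 2·x^5)·Dx^3 + (-1 + 7·x^2 + 9·x^4 + x^6)·Dx^4  (order 4).
h: a_k = 2, 3, -1, -1, 1/12, 3/5, -1/360, -3/7, 1/20160, …
ICs: h(0) = 2, h′(0) = 3, h′′(0) = -2, h′′′(0) = -6.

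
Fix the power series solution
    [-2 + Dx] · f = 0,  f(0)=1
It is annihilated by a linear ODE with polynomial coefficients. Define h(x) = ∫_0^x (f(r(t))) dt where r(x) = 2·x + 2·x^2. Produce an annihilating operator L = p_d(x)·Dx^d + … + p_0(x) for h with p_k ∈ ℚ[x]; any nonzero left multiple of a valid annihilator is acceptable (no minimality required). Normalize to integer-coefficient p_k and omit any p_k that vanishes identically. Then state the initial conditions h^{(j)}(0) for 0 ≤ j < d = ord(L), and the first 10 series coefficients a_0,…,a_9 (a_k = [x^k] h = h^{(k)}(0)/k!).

f: a_k = 1, 2, 2, 4/3, 2/3, 4/15, 4/45, 8/315, 2/315, 4/2835, …
h₀=f(r): pull back L_f along r ⇒ L₀.
∫: right-multiply L₀ by Dx.
L = (-4 - 8·x)·Dx + Dx^2  (order 2).
h: a_k = 0, 1, 2, 4, 20/3, 152/15, 208/15, 5536/315, 6512/315, 160/7, …
ICs: h(0) = 0, h′(0) = 1.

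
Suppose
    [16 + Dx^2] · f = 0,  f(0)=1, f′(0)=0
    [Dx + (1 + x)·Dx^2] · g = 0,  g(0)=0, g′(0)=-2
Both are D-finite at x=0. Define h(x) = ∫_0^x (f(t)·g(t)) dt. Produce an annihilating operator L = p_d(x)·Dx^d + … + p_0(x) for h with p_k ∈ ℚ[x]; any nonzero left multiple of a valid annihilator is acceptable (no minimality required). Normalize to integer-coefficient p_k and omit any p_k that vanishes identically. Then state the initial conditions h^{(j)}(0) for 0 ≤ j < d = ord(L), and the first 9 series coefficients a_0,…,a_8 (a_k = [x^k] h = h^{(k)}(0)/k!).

f: a_k = 1, 0, -8, 0, 32/3, 0, -256/45, 0, 512/315, …
g: a_k = 0, -2, 1, -2/3, 1/2, -2/5, 1/3, -2/7, 1/4, …
Product ⇒ symmetric product L₀, ord ≤ 4.
∫: right-multiply L₀ by Dx.
L = (15072 + 62976·x + 97024·x^2 + 65536·x^3 + 16384·x^4)·Dx + (1984 + 6080·x + 6144·x^2 + 2048·x^3)·Dx^2 + (1950 + 8000·x + 12192·x^2 + 8192·x^3 + 2048·x^4)·Dx^3 + (124 + 380·x + 384·x^2 + 128·x^3)·Dx^4 + (63 + 254·x + 383·x^2 + 256·x^3 + 64·x^4)·Dx^5  (order 5).
h: a_k = 0, 0, -1, 1/3, 23/6, -3/2, -41/15, 1, 377/420, …
ICs: h(0) = 0, h′(0) = 0, h′′(0) = -2, h′′′(0) = 2, h′′′′(0) = 92.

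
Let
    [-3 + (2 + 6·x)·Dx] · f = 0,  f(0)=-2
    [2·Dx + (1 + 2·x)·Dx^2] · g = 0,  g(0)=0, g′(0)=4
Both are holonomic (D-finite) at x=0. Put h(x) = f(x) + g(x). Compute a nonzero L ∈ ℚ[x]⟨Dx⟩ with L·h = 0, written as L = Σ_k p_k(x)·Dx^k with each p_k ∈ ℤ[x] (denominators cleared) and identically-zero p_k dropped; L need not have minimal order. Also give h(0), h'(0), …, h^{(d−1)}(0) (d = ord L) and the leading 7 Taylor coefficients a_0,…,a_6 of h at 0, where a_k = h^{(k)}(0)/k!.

L = (-6 + 36·x)·Dx + (5 + 84·x + 180·x^2)·Dx^2 + (2 + 22·x + 72·x^2 + 72·x^3)·Dx^3  (order 3).
h: a_k = -2, 1, -7/4, 47/24, -107/64, -313/640, 13159/1536, …
ICs: h(0) = -2, h′(0) = 1, h′′(0) = -7/2.

f: a_k = -2, -3, 9/4, -27/8, 405/64, -1701/128, 15309/512, …
g: a_k = 0, 4, -4, 16/3, -8, 64/5, -64/3, …
f+g: L₀ = lclm(L_f,L_g), ord ≤ 1+2.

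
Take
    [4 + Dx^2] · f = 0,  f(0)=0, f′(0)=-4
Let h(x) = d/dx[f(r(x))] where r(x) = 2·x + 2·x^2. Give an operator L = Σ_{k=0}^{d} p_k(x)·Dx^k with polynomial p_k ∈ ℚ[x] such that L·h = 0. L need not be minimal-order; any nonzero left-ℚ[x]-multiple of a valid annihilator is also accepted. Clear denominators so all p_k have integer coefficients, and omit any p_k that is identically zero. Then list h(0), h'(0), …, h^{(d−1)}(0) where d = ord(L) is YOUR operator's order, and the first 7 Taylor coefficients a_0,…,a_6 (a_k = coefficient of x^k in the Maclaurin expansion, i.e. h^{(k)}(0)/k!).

L = (28 + 128·x + 384·x^2 + 512·x^3 + 256·x^4) + (-6 - 12·x)·Dx + (1 + 4·x + 4·x^2)·Dx^2  (order 2).
h: a_k = -8, -16, 64, 256, 704/3, -384, -51712/45, …
ICs: h(0) = -8, h′(0) = -16.

f: a_k = 0, -4, 0, 8/3, 0, -8/15, 0, …
Substitute x→r, Dx→(1/r')Dx; clear ⇒ L₀.
Derive L from L₀ (diff closure).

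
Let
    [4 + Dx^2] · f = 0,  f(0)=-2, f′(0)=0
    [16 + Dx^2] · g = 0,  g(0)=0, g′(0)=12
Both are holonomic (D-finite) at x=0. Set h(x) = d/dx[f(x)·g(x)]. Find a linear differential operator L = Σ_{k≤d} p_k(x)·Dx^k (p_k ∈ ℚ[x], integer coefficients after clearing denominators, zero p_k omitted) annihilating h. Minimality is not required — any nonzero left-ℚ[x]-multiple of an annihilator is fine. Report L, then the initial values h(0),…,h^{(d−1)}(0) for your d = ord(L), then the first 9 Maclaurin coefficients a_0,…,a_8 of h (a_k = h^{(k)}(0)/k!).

L = 144 + 40·Dx^2 + Dx^4  (order 4).
h: a_k = -24, 0, 336, 0, -976, 0, 17504/15, 0, -11248/15, …
ICs: h(0) = -24, h′(0) = 0, h′′(0) = 672, h′′′(0) = 0.

f: a_k = -2, 0, 4, 0, -4/3, 0, 8/45, 0, -4/315, …
g: a_k = 0, 12, 0, -32, 0, 128/5, 0, -1024/105, 0, …
Product ⇒ symmetric product L₀, ord ≤ 4.
h=h₀': d/dx-closure on L₀ ⇒ L.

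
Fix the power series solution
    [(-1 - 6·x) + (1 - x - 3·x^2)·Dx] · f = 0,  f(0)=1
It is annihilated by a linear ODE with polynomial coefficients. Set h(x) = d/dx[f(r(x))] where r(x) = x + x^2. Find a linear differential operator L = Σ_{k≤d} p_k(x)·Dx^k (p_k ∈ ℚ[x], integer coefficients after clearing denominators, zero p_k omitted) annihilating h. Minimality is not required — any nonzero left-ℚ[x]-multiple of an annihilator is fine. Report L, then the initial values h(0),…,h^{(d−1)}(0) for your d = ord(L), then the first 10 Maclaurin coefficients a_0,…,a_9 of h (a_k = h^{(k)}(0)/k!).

L = (10 + 60·x + 168·x^2 + 396·x^3 + 648·x^4 + 540·x^5 + 180·x^6) + (-1 - 7·x - 6·x^2 + 44·x^3 + 135·x^4 + 180·x^5 + 126·x^6 + 36·x^7)·Dx  (order 1).
h: a_k = 1, 10, 45, 176, 685, 2508, 8925, 31208, 107280, 364280, …
ICs: h(0) = 1.

f: a_k = 1, 1, 4, 7, 19, 40, 97, 217, 508, 1159, …
f∘r: x↦r, Dx↦Dx/r' in L_f ⇒ L₀.
Differentiate: ansatz ord ≤ ord L₀ ⇒ L.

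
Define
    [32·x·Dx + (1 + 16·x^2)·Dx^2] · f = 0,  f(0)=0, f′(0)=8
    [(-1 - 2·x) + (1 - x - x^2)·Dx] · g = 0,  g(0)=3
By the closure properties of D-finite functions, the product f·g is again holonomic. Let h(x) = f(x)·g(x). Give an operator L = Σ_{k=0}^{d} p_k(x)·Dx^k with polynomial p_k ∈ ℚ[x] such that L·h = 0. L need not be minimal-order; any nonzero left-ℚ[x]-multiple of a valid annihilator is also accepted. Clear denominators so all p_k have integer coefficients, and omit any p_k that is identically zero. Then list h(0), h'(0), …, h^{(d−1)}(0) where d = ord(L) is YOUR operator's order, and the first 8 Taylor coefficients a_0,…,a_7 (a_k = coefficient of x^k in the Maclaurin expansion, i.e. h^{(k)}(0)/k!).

L = (2 + 32·x + 96·x^2) + (2 - 28·x + 64·x^2 + 96·x^3)·Dx + (-1 + x - 15·x^2 + 16·x^3 + 16·x^4)·Dx^2  (order 2).
h: a_k = 0, 24, 24, -80, -56, 5464/5, 5184/5, -416984/35, …
ICs: h(0) = 0, h′(0) = 24.

f: a_k = 0, 8, 0, -128/3, 0, 2048/5, 0, -32768/7, …
g: a_k = 3, 3, 6, 9, 15, 24, 39, 63, …
h₀=f·g: eliminate ⇒ L₀, order ≤ 2·1.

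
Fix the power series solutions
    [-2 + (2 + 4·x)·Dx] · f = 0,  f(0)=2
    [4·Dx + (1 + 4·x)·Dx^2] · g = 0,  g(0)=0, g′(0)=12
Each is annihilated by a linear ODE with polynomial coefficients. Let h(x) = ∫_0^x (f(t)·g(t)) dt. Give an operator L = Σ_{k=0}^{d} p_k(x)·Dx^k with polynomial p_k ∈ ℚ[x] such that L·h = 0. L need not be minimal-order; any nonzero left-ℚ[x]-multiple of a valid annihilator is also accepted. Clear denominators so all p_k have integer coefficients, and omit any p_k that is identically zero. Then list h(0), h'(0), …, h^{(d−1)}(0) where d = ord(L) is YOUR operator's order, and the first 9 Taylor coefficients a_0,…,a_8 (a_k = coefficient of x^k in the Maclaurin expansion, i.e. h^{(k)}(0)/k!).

L = (-1 + 4·x)·Dx + (2 + 4·x)·Dx^2 + (1 + 8·x + 20·x^2 + 16·x^3)·Dx^3  (order 3).
h: a_k = 0, 0, 12, -8, 17, -44, 3709/30, -12801/35, 629127/560, …
ICs: h(0) = 0, h′(0) = 0, h′′(0) = 24.

f: a_k = 2, 2, -1, 1, -5/4, 7/4, -21/8, 33/8, -429/64, …
g: a_k = 0, 12, -24, 64, -192, 3072/5, -2048, 49152/7, -24576, …
f·g: L₀ = L_f ⊗_s L_g, ord ≤ 1·2.
∫: right-multiply L₀ by Dx.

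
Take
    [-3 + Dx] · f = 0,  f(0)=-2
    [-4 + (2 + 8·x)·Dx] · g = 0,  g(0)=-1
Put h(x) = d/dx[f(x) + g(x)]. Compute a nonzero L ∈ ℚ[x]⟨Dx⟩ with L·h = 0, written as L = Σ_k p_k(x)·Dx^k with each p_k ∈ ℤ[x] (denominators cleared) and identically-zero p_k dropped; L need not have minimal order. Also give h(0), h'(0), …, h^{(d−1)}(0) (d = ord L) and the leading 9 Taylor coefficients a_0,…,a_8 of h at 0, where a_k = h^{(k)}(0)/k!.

f: a_k = -2, -6, -9, -9, -27/4, -81/20, -81/40, -243/280, -729/2240, …
g: a_k = -1, -2, 2, -4, 10, -28, 84, -264, 858, …
Sum ⇒ L₀ = lclm(L_f,L_g) in ℚ(x)⟨Dx⟩.
Derive L from L₀ (diff closure).
L = (-54 - 72·x) + (3 - 72·x - 144·x^2)·Dx + (5 + 32·x + 48·x^2)·Dx^2  (order 2).
h: a_k = -8, -14, -39, 13, -641/4, 9837/20, -74163/40, 1921191/280, -57659787/2240, …
ICs: h(0) = -8, h′(0) = -14.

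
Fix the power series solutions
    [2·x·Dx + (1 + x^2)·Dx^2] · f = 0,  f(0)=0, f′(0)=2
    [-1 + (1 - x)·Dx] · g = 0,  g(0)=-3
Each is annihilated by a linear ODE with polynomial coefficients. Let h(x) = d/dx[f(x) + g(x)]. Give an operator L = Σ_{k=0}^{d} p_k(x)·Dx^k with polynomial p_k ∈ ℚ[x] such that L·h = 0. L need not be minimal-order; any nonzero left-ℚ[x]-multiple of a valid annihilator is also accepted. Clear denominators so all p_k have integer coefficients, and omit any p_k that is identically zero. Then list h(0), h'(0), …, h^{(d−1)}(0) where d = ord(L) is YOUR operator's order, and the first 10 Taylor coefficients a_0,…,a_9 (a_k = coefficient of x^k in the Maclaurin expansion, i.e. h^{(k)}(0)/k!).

L = (2 - 8·x - 6·x^2) + (-4 + 2·x - 4·x^2 - 6·x^3)·Dx + (1 - x^4)·Dx^2  (order 2).
h: a_k = -1, -6, -11, -12, -13, -18, -23, -24, -25, -30, …
ICs: h(0) = -1, h′(0) = -6.

f: a_k = 0, 2, 0, -2/3, 0, 2/5, 0, -2/7, 0, 2/9, …
g: a_k = -3, -3, -3, -3, -3, -3, -3, -3, -3, -3, …
h₀=f+g: left-lcm gives L₀, ord ≤ 3.
Derive L from L₀ (diff closure).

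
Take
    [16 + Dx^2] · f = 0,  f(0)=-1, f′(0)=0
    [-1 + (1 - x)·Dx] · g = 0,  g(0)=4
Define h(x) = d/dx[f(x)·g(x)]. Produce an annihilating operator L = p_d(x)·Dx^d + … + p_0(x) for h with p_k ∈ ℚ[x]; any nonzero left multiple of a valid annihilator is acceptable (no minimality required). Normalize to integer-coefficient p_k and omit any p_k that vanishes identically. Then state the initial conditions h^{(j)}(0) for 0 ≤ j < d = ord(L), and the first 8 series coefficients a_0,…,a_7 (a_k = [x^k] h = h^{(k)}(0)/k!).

L = (14 - 32·x + 16·x^2) + (-2 + 2·x)·Dx + (1 - 2·x + x^2)·Dx^2  (order 2).
h: a_k = -4, 56, 84, -176/3, -220/3, 728/15, 2548/45, 800/63, …
ICs: h(0) = -4, h′(0) = 56.

f: a_k = -1, 0, 8, 0, -32/3, 0, 256/45, 0, …
g: a_k = 4, 4, 4, 4, 4, 4, 4, 4, …
h₀=f·g: eliminate ⇒ L₀, order ≤ 2·1.
Differentiate: ansatz ord ≤ ord L₀ ⇒ L.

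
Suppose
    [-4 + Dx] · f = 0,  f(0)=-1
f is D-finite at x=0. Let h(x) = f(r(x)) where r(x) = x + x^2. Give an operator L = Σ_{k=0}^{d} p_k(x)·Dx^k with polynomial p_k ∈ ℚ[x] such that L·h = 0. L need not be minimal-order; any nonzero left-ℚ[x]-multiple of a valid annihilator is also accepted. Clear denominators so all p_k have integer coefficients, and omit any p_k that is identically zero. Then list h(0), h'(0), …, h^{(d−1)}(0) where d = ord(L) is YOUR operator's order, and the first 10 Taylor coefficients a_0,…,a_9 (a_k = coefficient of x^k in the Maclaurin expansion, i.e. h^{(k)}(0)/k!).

f: a_k = -1, -4, -8, -32/3, -32/3, -128/15, -256/45, -1024/315, -512/315, -2048/2835, …
Change of var in L_f (x↦r) gives L₀.
L = (-4 - 8·x) + Dx  (order 1).
h: a_k = -1, -4, -12, -80/3, -152/3, -416/5, -5536/45, -52096/315, -1440/7, -675968/2835, …
ICs: h(0) = -1.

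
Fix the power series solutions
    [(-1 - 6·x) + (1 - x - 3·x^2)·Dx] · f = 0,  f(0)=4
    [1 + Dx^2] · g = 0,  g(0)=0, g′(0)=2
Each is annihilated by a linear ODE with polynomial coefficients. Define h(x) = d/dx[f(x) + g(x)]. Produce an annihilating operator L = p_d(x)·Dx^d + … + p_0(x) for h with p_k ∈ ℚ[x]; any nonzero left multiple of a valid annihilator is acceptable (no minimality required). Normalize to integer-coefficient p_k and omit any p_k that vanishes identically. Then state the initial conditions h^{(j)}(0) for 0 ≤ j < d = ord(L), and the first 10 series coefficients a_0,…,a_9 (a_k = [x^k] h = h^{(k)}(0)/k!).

f: a_k = 4, 4, 16, 28, 76, 160, 388, 868, 2032, 4636, …
g: a_k = 0, 2, 0, -1/3, 0, 1/60, 0, -1/2520, 0, 1/181440, …
Sum ⇒ L₀ = lclm(L_f,L_g) in ℚ(x)⟨Dx⟩.
h=h₀': d/dx-closure on L₀ ⇒ L.
L = (464 + 2522·x + 8618·x^2 + 6330·x^3 + 9630·x^4 + 486·x^5 + 486·x^6) + (-43 - 249·x + 114·x^2 + 559·x^3 + 1500·x^4 + 1863·x^5 + 189·x^6 + 162·x^7)·Dx + (464 + 2522·x + 8618·x^2 + 6330·x^3 + 9630·x^4 + 486·x^5 + 486·x^6)·Dx^2 + (-43 - 249·x + 114·x^2 + 559·x^3 + 1500·x^4 + 1863·x^5 + 189·x^6 + 162·x^7)·Dx^3  (order 3).
h: a_k = 6, 32, 83, 304, 9601/12, 2328, 2187359/360, 16256, 841155841/20160, 107320, …
ICs: h(0) = 6, h′(0) = 32, h′′(0) = 166.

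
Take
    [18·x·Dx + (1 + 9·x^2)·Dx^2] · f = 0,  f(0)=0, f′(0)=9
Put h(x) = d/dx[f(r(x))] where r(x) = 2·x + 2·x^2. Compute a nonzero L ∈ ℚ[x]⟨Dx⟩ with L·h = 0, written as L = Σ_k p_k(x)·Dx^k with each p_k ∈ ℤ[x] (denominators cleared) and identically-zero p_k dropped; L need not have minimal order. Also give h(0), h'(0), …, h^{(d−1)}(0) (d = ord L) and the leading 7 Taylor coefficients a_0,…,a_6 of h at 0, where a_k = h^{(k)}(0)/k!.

L = (-2 + 72·x + 288·x^2 + 432·x^3 + 216·x^4) + (1 + 2·x + 36·x^2 + 144·x^3 + 180·x^4 + 72·x^5)·Dx  (order 1).
h: a_k = 18, 36, -648, -2592, 20088, 138672, -513216, …
ICs: h(0) = 18.

f: a_k = 0, 9, 0, -27, 0, 729/5, 0, …
Substitute x→r, Dx→(1/r')Dx; clear ⇒ L₀.
Derive L from L₀ (diff closure).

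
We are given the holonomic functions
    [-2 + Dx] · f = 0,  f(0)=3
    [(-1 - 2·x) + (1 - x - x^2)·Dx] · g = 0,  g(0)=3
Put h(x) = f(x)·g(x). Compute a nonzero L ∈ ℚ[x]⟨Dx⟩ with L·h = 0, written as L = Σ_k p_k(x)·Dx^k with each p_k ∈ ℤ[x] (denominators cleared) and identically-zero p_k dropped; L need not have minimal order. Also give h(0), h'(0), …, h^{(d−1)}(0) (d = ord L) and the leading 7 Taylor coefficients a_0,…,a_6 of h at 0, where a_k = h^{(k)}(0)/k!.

f: a_k = 3, 6, 6, 4, 2, 4/5, 4/15, …
g: a_k = 3, 3, 6, 9, 15, 24, 39, …
f·g: L₀ = L_f ⊗_s L_g, ord ≤ 1·1.
L = (3 - 2·x^2) + (-1 + x + x^2)·Dx  (order 1).
h: a_k = 9, 27, 54, 93, 153, 1242/5, 2011/5, …
ICs: h(0) = 9.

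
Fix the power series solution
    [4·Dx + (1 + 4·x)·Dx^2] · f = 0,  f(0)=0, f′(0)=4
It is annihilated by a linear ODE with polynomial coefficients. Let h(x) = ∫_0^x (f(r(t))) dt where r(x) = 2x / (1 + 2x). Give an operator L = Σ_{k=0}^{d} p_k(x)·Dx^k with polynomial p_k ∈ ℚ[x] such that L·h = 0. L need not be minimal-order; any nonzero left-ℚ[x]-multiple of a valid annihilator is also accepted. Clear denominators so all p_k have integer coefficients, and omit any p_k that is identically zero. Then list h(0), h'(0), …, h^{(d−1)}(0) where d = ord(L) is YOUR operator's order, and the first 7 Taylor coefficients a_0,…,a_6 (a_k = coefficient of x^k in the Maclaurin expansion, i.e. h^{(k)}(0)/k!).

f: a_k = 0, 4, -8, 64/3, -64, 1024/5, -2048/3, …
Substitute x→r, Dx→(1/r')Dx; clear ⇒ L₀.
h=∫₀ˣh₀: take L = L₀·Dx.
L = (12 + 40·x)·Dx^2 + (1 + 12·x + 20·x^2)·Dx^3  (order 3).
h: a_k = 0, 0, 4, -16, 248/3, -2496/5, 49984/15, …
ICs: h(0) = 0, h′(0) = 0, h′′(0) = 8.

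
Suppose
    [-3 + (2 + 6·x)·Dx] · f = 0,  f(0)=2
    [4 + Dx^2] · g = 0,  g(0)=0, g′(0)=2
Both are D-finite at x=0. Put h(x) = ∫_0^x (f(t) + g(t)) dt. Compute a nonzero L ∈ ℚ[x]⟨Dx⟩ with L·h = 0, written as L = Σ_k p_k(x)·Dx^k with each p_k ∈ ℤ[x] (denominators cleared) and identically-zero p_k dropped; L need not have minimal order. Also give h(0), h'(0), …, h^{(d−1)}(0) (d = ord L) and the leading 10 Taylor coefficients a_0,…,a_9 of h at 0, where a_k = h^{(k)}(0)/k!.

f: a_k = 2, 3, -9/4, 27/8, -405/64, 1701/128, -15309/512, 72171/1024, -2814669/16384, 14073345/32768, …
g: a_k = 0, 2, 0, -4/3, 0, 4/15, 0, -8/315, 0, 4/2835, …
L₀ := lclm(L_f,L_g); ord L₀ ≤ 1+2.
∫: right-multiply L₀ by Dx.
L = (-516 - 1152·x - 1728·x^2)·Dx + (56 + 936·x + 3456·x^2 + 3456·x^3)·Dx^2 + (-129 - 288·x - 432·x^2)·Dx^3 + (14 + 234·x + 864·x^2 + 864·x^3)·Dx^4  (order 4).
h: a_k = 0, 2, 5/2, -3/4, 49/96, -81/64, 26027/11520, -2187/512, 22725673/2580480, -312741/16384, …
ICs: h(0) = 0, h′(0) = 2, h′′(0) = 5, h′′′(0) = -9/2.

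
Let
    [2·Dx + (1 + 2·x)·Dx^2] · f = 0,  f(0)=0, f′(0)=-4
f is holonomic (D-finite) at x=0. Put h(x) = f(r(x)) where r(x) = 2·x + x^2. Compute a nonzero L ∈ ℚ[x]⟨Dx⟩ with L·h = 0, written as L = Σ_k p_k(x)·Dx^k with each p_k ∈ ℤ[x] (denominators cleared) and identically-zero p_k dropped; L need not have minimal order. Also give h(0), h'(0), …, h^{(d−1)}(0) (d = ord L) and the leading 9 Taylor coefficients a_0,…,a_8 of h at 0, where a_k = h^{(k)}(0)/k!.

f: a_k = 0, -4, 4, -16/3, 8, -64/5, 64/3, -256/7, 64, …
L₀ from L_f via x↦r, Dx↦r'^{-1}Dx.
L = (3 + 4·x + 2·x^2)·Dx + (1 + 5·x + 6·x^2 + 2·x^3)·Dx^2  (order 2).
h: a_k = 0, -8, 12, -80/3, 68, -928/5, 528, -10816/7, 4616, …
ICs: h(0) = 0, h′(0) = -8.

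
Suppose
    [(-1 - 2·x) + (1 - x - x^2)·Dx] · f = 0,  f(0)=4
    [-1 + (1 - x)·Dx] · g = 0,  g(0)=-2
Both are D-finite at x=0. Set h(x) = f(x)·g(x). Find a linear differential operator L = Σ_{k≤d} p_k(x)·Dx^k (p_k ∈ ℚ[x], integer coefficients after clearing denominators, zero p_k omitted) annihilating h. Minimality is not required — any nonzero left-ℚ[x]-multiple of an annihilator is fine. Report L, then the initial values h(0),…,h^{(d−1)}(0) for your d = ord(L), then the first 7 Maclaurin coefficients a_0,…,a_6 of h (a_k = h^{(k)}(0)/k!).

L = (-2 + 3·x^2) + (1 - 2·x + x^3)·Dx  (order 1).
h: a_k = -8, -16, -32, -56, -96, -160, -264, …
ICs: h(0) = -8.

f: a_k = 4, 4, 8, 12, 20, 32, 52, …
g: a_k = -2, -2, -2, -2, -2, -2, -2, …
f·g: L₀ = L_f ⊗_s L_g, ord ≤ 1·1.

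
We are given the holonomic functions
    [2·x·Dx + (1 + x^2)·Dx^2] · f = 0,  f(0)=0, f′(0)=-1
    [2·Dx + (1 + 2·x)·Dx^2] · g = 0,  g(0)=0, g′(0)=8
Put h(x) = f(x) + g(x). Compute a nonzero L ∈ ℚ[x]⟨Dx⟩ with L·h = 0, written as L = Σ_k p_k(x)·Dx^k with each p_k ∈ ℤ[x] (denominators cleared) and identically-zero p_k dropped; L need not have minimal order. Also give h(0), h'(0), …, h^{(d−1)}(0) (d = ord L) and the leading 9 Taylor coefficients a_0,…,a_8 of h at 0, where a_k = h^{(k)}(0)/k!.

f: a_k = 0, -1, 0, 1/3, 0, -1/5, 0, 1/7, 0, …
g: a_k = 0, 8, -8, 32/3, -16, 128/5, -128/3, 512/7, -128, …
Sum ⇒ L₀ = lclm(L_f,L_g) in ℚ(x)⟨Dx⟩.
L = (-2 - 12·x + 6·x^2 + 4·x^3)·Dx + (-5 - 4·x - 9·x^2 + 12·x^3 + 8·x^4)·Dx^2 + (-1 - x + 2·x^2 + x^3 + 3·x^4 + 2·x^5)·Dx^3  (order 3).
h: a_k = 0, 7, -8, 11, -16, 127/5, -128/3, 513/7, -128, …
ICs: h(0) = 0, h′(0) = 7, h′′(0) = -16.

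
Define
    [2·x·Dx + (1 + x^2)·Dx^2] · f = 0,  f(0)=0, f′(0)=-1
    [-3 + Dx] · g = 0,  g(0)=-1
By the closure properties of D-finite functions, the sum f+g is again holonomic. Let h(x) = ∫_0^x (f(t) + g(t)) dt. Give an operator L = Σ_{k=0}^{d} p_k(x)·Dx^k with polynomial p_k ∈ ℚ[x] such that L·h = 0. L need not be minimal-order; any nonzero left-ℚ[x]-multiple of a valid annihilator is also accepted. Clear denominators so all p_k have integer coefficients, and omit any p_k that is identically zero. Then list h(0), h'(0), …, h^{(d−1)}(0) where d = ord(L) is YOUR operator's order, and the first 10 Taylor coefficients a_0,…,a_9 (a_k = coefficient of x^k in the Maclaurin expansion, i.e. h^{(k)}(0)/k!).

f: a_k = 0, -1, 0, 1/3, 0, -1/5, 0, 1/7, 0, -1/9, …
g: a_k = -1, -3, -9/2, -9/2, -27/8, -81/40, -81/80, -243/560, -729/4480, -243/4480, …
L₀ := lclm(L_f,L_g); ord L₀ ≤ 2+1.
h=∫h₀ ⇒ L = L₀·Dx.
L = (6 - 18·x - 18·x^2 - 18·x^3)·Dx^2 + (-11 - 12·x^2 - 9·x^4)·Dx^3 + (3 + 2·x + 6·x^2 + 2·x^3 + 3·x^4)·Dx^4  (order 4).
h: a_k = 0, -1, -2, -3/2, -25/24, -27/40, -89/240, -81/560, -163/4480, -81/4480, …
ICs: h(0) = 0, h′(0) = -1, h′′(0) = -4, h′′′(0) = -9.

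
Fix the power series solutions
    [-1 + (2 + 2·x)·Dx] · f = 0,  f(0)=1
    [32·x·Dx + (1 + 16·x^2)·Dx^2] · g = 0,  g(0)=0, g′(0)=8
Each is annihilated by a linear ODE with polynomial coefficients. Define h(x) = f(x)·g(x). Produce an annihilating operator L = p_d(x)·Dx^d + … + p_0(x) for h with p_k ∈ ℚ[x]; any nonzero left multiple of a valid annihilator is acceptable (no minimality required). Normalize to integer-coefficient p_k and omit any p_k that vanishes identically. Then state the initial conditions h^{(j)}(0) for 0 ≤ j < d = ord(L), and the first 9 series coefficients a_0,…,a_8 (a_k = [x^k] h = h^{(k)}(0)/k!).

f: a_k = 1, 1/2, -1/8, 1/16, -5/128, 7/256, -21/1024, 33/2048, -429/32768, …
g: a_k = 0, 8, 0, -128/3, 0, 2048/5, 0, -32768/7, 0, …
f·g: L₀ = L_f ⊗_s L_g, ord ≤ 1·2.
L = (3 - 64·x - 16·x^2) + (-4 + 124·x + 192·x^2 + 64·x^3)·Dx + (4 + 8·x + 68·x^2 + 128·x^3 + 64·x^4)·Dx^2  (order 2).
h: a_k = 0, 8, 4, -131/3, -125/6, 99509/240, 97129/480, -63582493/13440, -62254327/26880, …
ICs: h(0) = 0, h′(0) = 8.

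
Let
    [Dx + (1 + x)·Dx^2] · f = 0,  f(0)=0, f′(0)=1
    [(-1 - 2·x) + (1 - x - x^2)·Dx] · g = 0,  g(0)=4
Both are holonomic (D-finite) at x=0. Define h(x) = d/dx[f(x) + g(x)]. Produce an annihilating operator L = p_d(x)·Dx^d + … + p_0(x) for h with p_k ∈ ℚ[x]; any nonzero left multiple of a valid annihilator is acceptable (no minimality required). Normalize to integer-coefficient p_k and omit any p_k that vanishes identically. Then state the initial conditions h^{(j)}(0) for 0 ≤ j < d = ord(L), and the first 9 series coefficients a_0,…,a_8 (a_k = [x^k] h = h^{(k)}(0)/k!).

L = (-26 - 70·x - 76·x^2 - 36·x^3 - 12·x^4) + (-16 - 84·x - 160·x^2 - 144·x^3 - 74·x^4 - 20·x^5)·Dx + (5 + 11·x - x^2 - 23·x^3 - 29·x^4 - 17·x^5 - 4·x^6)·Dx^2  (order 2).
h: a_k = 5, 15, 37, 79, 161, 311, 589, 1087, 1981, …
ICs: h(0) = 5, h′(0) = 15.

f: a_k = 0, 1, -1/2, 1/3, -1/4, 1/5, -1/6, 1/7, -1/8, …
g: a_k = 4, 4, 8, 12, 20, 32, 52, 84, 136, …
Weyl lclm of L_f,L_g ⇒ L₀ (ord ≤ 3).
h₀' ⇒ L via d/dx closure of L₀.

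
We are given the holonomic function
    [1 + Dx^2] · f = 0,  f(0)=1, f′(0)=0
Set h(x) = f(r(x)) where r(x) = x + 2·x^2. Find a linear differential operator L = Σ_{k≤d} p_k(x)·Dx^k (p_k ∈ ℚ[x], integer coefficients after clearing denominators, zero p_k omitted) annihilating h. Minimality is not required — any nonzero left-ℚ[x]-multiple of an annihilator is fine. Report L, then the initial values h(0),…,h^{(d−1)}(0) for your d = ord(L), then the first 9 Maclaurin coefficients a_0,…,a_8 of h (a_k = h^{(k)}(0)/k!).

f: a_k = 1, 0, -1/2, 0, 1/24, 0, -1/720, 0, 1/40320, …
Change of var in L_f (x↦r) gives L₀.
L = (1 + 12·x + 48·x^2 + 64·x^3) - 4·Dx + (1 + 4·x)·Dx^2  (order 2).
h: a_k = 1, 0, -1/2, -2, -47/24, 1/3, 719/720, 79/60, 23521/40320, …
ICs: h(0) = 1, h′(0) = 0.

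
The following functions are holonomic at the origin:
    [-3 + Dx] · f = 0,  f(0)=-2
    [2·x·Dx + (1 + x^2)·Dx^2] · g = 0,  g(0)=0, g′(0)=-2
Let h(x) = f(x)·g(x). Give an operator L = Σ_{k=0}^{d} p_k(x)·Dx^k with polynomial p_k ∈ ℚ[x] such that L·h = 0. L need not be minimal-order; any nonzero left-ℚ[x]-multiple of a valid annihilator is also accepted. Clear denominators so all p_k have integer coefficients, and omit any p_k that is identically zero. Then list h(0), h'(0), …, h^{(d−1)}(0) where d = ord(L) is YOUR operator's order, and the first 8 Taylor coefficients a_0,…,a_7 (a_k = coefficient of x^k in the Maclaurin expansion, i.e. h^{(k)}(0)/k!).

f: a_k = -2, -6, -9, -9, -27/4, -81/20, -81/40, -243/280, …
g: a_k = 0, -2, 0, 2/3, 0, -2/5, 0, 2/7, …
Sym-product of L_f,L_g gives L₀ (≤ ord 2).
L = (9 - 6·x + 9·x^2) + (-6 + 2·x - 6·x^2)·Dx + (1 + x^2)·Dx^2  (order 2).
h: a_k = 0, 4, 12, 50/3, 14, 83/10, 9/2, 361/140, …
ICs: h(0) = 0, h′(0) = 4.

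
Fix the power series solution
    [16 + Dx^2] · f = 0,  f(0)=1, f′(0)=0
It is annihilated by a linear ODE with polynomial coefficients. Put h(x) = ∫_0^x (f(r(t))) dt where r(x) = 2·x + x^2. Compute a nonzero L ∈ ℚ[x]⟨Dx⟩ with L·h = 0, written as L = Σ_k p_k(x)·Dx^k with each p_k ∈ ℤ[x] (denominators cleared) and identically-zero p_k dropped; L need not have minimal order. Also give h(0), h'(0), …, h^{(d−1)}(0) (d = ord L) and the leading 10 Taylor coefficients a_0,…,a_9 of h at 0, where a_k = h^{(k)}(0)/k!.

f: a_k = 1, 0, -8, 0, 32/3, 0, -256/45, 0, 512/315, 0, …
Change of var in L_f (x↦r) gives L₀.
h=∫₀ˣh₀: take L = L₀·Dx.
L = (64 + 192·x + 192·x^2 + 64·x^3)·Dx - Dx^2 + (1 + x)·Dx^3  (order 3).
h: a_k = 0, 1, 0, -32/3, -8, 488/15, 512/9, -4864/315, -1888/15, -295648/2835, …
ICs: h(0) = 0, h′(0) = 1, h′′(0) = 0.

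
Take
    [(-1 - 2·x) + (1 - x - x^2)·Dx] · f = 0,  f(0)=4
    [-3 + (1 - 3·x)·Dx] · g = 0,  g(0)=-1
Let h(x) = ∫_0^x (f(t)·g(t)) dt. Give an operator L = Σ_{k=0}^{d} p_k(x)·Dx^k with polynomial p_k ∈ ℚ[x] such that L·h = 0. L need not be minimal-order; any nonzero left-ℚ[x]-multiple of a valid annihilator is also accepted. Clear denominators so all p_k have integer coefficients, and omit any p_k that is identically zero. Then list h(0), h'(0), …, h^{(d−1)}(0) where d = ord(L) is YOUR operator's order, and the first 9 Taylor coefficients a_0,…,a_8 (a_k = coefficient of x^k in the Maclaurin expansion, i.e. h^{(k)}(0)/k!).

f: a_k = 4, 4, 8, 12, 20, 32, 52, 84, 136, …
g: a_k = -1, -3, -9, -27, -81, -243, -729, -2187, -6561, …
f·g: L₀ = L_f ⊗_s L_g, ord ≤ 1·1.
h=∫h₀ ⇒ L = L₀·Dx.
L = (-4 + 4·x + 9·x^2)·Dx + (1 - 4·x + 2·x^2 + 3·x^3)·Dx^2  (order 2).
h: a_k = 0, -4, -8, -56/3, -45, -112, -856/3, -5188/7, -1956, …
ICs: h(0) = 0, h′(0) = -4.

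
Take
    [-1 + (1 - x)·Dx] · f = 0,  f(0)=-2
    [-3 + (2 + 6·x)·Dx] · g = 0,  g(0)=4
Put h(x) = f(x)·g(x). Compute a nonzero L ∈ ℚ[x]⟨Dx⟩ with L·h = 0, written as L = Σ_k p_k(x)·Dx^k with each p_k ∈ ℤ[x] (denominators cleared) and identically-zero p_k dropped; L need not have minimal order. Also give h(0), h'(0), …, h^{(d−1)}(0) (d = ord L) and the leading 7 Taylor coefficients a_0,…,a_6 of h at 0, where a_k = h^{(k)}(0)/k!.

f: a_k = -2, -2, -2, -2, -2, -2, -2, …
g: a_k = 4, 6, -9/2, 27/4, -405/32, 1701/64, -15309/256, …
L₀ := L_f ⊗_s L_g (sym. prod.), ord ≤ 1.
L = (5 + 3·x) + (-2 - 4·x + 6·x^2)·Dx  (order 1).
h: a_k = -8, -20, -11, -49/2, 13/16, -1675/32, 8609/128, …
ICs: h(0) = -8.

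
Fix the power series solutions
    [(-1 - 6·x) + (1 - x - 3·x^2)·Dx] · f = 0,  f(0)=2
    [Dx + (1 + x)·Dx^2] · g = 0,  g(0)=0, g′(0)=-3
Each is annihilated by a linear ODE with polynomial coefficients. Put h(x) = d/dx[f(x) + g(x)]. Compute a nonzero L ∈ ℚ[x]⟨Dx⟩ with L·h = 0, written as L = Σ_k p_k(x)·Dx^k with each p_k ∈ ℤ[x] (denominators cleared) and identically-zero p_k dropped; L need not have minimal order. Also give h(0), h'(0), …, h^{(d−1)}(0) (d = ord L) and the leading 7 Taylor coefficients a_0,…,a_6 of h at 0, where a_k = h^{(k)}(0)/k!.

L = (58 + 350·x + 636·x^2 + 756·x^3 + 324·x^4) + (40 + 364·x + 976·x^2 + 1632·x^3 + 1530·x^4 + 540·x^5)·Dx + (-9 - 31·x - 27·x^2 + 115·x^3 + 345·x^4 + 333·x^5 + 108·x^6)·Dx^2  (order 2).
h: a_k = -1, 19, 39, 155, 397, 1167, 3035, …
ICs: h(0) = -1, h′(0) = 19.

f: a_k = 2, 2, 8, 14, 38, 80, 194, …
g: a_k = 0, -3, 3/2, -1, 3/4, -3/5, 1/2, …
L₀ := lclm(L_f,L_g); ord L₀ ≤ 1+2.
Derive L from L₀ (diff closure).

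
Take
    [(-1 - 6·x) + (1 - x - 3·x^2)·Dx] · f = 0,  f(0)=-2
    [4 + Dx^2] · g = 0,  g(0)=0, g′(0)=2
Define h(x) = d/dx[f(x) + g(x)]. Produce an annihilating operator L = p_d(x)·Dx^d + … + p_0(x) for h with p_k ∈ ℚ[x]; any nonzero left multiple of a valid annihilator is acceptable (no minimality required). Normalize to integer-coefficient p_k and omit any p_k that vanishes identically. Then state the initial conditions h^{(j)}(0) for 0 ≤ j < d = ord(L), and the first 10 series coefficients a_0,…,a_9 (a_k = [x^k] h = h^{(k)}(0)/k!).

f: a_k = -2, -2, -8, -14, -38, -80, -194, -434, -1016, -2318, …
g: a_k = 0, 2, 0, -4/3, 0, 4/15, 0, -8/315, 0, 4/2835, …
f+g: L₀ = lclm(L_f,L_g), ord ≤ 1+2.
h₀' ⇒ L via d/dx closure of L₀.
L = (976 + 5056·x + 17104·x^2 + 11760·x^3 + 18720·x^4 + 3888·x^5 + 3888·x^6) + (-92 - 516·x + 372·x^2 + 1232·x^3 + 2280·x^4 + 3240·x^5 + 1512·x^6 + 1296·x^7)·Dx + (244 + 1264·x + 4276·x^2 + 2940·x^3 + 4680·x^4 + 972·x^5 + 972·x^6)·Dx^2 + (-23 - 129·x + 93·x^2 + 308·x^3 + 570·x^4 + 810·x^5 + 378·x^6 + 324·x^7)·Dx^3  (order 3).
h: a_k = 0, -16, -46, -152, -1196/3, -1164, -136718/45, -8128, -6571526/315, -53660, …
ICs: h(0) = 0, h′(0) = -16, h′′(0) = -92.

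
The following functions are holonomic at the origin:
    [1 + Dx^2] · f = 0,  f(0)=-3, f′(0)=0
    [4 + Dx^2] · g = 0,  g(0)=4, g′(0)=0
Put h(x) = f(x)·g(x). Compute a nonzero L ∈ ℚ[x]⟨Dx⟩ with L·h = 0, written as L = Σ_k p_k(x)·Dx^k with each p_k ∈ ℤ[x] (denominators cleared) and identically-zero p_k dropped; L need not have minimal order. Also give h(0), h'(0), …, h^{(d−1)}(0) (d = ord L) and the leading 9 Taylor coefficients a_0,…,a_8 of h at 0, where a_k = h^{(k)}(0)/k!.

L = 9 + 10·Dx^2 + Dx^4  (order 4).
h: a_k = -12, 0, 30, 0, -41/2, 0, 73/12, 0, -3281/3360, …
ICs: h(0) = -12, h′(0) = 0, h′′(0) = 60, h′′′(0) = 0.

f: a_k = -3, 0, 3/2, 0, -1/8, 0, 1/240, 0, -1/13440, …
g: a_k = 4, 0, -8, 0, 8/3, 0, -16/45, 0, 8/315, …
Product ⇒ symmetric product L₀, ord ≤ 4.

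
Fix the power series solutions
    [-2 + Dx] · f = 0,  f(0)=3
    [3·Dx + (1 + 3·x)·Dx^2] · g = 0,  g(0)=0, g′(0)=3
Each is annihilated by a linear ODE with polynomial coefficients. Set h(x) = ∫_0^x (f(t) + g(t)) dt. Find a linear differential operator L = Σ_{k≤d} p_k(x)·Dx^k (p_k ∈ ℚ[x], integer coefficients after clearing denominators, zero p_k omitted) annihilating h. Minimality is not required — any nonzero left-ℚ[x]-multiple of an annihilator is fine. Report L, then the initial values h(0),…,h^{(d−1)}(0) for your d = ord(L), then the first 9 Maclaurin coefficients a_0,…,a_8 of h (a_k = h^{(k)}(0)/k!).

f: a_k = 3, 6, 6, 4, 2, 4/5, 4/15, 8/105, 2/105, …
g: a_k = 0, 3, -9/2, 9, -81/4, 243/5, -243/2, 2187/7, -6561/8, …
f+g: L₀ = lclm(L_f,L_g), ord ≤ 1+2.
h=∫₀ˣh₀: take L = L₀·Dx.
L = (-48 - 36·x)·Dx^2 + (14 - 24·x - 36·x^2)·Dx^3 + (5 + 21·x + 18·x^2)·Dx^4  (order 4).
h: a_k = 0, 3, 9/2, 1/2, 13/4, -73/20, 247/30, -3637/210, 32813/840, …
ICs: h(0) = 0, h′(0) = 3, h′′(0) = 9, h′′′(0) = 3.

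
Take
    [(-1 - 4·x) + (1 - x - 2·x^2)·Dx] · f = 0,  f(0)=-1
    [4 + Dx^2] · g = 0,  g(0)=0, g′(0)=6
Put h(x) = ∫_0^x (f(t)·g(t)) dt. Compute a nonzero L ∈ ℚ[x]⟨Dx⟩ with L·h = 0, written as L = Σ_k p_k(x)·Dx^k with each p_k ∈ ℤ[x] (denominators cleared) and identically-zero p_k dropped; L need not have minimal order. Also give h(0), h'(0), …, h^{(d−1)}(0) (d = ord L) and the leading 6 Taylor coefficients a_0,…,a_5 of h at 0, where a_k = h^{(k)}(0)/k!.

L = (4·x + 8·x^2)·Dx + (2 + 8·x)·Dx^2 + (-1 + x + 2·x^2)·Dx^3  (order 3).
h: a_k = 0, 0, -3, -2, -7/2, -26/5, …
ICs: h(0) = 0, h′(0) = 0, h′′(0) = -6.

f: a_k = -1, -1, -3, -5, -11, -21, …
g: a_k = 0, 6, 0, -4, 0, 4/5, …
h₀=f·g: eliminate ⇒ L₀, order ≤ 1·2.
Integrate: L := L₀·Dx.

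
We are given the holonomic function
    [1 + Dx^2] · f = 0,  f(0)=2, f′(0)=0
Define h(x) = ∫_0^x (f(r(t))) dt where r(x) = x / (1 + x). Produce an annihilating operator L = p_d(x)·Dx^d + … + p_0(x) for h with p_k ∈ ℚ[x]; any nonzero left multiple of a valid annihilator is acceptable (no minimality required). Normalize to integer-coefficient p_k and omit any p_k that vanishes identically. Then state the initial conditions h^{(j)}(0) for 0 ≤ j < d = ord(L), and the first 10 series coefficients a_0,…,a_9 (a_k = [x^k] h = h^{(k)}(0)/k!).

f: a_k = 2, 0, -1, 0, 1/12, 0, -1/360, 0, 1/20160, 0, …
h₀=f(r): pull back L_f along r ⇒ L₀.
h=∫h₀ ⇒ L = L₀·Dx.
L = Dx + (2 + 6·x + 6·x^2 + 2·x^3)·Dx^2 + (1 + 4·x + 6·x^2 + 4·x^3 + x^4)·Dx^3  (order 3).
h: a_k = 0, 2, 0, -1/3, 1/2, -7/12, 11/18, -1501/2520, 87/160, -16699/36288, …
ICs: h(0) = 0, h′(0) = 2, h′′(0) = 0.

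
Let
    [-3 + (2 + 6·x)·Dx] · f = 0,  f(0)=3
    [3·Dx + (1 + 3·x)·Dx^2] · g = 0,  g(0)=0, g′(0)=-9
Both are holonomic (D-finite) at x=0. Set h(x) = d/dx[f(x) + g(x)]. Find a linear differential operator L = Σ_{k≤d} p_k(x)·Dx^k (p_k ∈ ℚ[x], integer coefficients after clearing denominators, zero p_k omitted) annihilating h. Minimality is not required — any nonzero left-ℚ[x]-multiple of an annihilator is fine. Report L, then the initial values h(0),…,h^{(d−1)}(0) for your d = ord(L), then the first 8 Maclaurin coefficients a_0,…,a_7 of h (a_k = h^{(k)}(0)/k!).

L = 9 + (15 + 45·x)·Dx + (2 + 12·x + 18·x^2)·Dx^2  (order 2).
h: a_k = -9/2, 81/4, -1053/16, 6561/32, -161109/256, 981963/512, -11921337/2048, 72177561/4096, …
ICs: h(0) = -9/2, h′(0) = 81/4.

f: a_k = 3, 9/2, -27/8, 81/16, -1215/128, 5103/256, -45927/1024, 216513/2048, …
g: a_k = 0, -9, 27/2, -27, 243/4, -729/5, 729/2, -6561/7, …
h₀=f+g: left-lcm gives L₀, ord ≤ 3.
h=h₀': d/dx-closure on L₀ ⇒ L.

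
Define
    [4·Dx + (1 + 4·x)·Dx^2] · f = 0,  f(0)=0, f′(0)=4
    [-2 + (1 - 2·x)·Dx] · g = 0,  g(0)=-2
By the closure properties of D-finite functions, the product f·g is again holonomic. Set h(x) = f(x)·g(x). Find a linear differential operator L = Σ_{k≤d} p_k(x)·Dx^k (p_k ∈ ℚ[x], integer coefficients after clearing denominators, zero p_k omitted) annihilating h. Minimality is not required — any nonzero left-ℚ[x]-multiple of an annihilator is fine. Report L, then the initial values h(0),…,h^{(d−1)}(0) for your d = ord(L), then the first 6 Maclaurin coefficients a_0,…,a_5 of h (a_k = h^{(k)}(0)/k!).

f: a_k = 0, 4, -8, 64/3, -64, 1024/5, …
g: a_k = -2, -4, -8, -16, -32, -64, …
Product ⇒ symmetric product L₀, ord ≤ 2.
L = 8 + 24·x·Dx + (-1 - 2·x + 8·x^2)·Dx^2  (order 2).
h: a_k = 0, -8, 0, -128/3, 128/3, -4864/15, …
ICs: h(0) = 0, h′(0) = -8.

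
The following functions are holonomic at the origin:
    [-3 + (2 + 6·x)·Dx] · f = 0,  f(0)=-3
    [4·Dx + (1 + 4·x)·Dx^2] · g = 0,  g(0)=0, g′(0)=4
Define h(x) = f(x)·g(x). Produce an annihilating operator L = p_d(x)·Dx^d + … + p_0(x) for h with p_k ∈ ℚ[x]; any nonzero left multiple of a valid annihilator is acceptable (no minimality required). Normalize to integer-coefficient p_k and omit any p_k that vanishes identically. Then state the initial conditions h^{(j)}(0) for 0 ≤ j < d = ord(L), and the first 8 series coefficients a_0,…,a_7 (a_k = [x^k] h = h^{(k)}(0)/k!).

L = (3 + 36·x) + (4 + 12·x)·Dx + (4 + 40·x + 132·x^2 + 144·x^3)·Dx^2  (order 2).
h: a_k = 0, -12, 6, -29/2, 195/4, -28149/160, 206953/320, -21442563/8960, …
ICs: h(0) = 0, h′(0) = -12.

f: a_k = -3, -9/2, 27/8, -81/16, 1215/128, -5103/256, 45927/1024, -216513/2048, …
g: a_k = 0, 4, -8, 64/3, -64, 1024/5, -2048/3, 16384/7, …
h₀=f·g: eliminate ⇒ L₀, order ≤ 1·2.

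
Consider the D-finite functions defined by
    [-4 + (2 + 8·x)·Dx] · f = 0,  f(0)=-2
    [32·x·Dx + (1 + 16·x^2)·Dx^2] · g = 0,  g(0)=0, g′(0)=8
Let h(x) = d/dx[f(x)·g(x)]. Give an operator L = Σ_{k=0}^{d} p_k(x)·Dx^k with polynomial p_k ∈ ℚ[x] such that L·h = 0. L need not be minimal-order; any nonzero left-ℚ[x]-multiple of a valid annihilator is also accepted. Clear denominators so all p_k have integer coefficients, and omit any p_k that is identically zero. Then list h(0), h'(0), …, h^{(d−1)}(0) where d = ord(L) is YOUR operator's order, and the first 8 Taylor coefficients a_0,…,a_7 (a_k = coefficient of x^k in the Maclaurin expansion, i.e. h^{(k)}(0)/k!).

L = (20 + 640·x + 128·x^2 - 6144·x^3 - 3072·x^4) + (28 + 336·x + 1152·x^2 - 3584·x^3 - 21504·x^4 - 12288·x^5)·Dx + (3 + 8·x - 48·x^2 - 256·x^3 - 1792·x^4 - 6144·x^5 - 4096·x^6)·Dx^2  (order 2).
h: a_k = -16, -64, 352, 1280/3, -12448/3, -52352/5, 1206592/15, 11435008/105, …
ICs: h(0) = -16, h′(0) = -64.

f: a_k = -2, -4, 4, -8, 20, -56, 168, -528, …
g: a_k = 0, 8, 0, -128/3, 0, 2048/5, 0, -32768/7, …
L₀ := L_f ⊗_s L_g (sym. prod.), ord ≤ 2.
h=h₀': d/dx-closure on L₀ ⇒ L.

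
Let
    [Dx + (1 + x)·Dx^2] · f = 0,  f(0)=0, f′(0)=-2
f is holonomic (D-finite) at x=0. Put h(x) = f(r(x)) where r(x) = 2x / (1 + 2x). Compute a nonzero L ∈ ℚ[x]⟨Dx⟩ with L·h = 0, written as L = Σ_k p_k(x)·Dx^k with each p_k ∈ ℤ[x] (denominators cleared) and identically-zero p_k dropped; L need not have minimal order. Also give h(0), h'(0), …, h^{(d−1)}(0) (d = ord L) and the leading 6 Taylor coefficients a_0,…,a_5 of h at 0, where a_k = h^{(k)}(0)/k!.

L = (6 + 16·x)·Dx + (1 + 6·x + 8·x^2)·Dx^2  (order 2).
h: a_k = 0, -4, 12, -112/3, 120, -1984/5, …
ICs: h(0) = 0, h′(0) = -4.

f: a_k = 0, -2, 1, -2/3, 1/2, -2/5, …
Substitute x→r, Dx→(1/r')Dx; clear ⇒ L₀.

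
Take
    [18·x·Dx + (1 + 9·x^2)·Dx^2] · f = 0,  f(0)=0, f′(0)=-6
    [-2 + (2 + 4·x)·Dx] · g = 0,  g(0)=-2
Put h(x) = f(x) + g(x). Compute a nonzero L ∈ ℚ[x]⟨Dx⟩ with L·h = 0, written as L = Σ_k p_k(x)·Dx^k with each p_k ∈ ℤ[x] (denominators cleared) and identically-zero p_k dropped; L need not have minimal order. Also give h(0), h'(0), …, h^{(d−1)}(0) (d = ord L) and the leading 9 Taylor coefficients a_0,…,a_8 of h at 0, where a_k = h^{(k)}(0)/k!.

f: a_k = 0, -6, 0, 18, 0, -486/5, 0, 4374/7, 0, …
g: a_k = -2, -2, 1, -1, 5/4, -7/4, 21/8, -33/8, 429/64, …
Weyl lclm of L_f,L_g ⇒ L₀ (ord ≤ 3).
L = (-36 - 180·x + 972·x^2 + 972·x^3)·Dx + (-42 - 144·x + 720·x^2 + 3888·x^3 + 3402·x^4)·Dx^2 + (-2 + 32·x + 108·x^2 + 396·x^3 + 1134·x^4 + 972·x^5)·Dx^3  (order 3).
h: a_k = -2, -8, 1, 17, 5/4, -1979/20, 21/8, 34761/56, 429/64, …
ICs: h(0) = -2, h′(0) = -8, h′′(0) = 2.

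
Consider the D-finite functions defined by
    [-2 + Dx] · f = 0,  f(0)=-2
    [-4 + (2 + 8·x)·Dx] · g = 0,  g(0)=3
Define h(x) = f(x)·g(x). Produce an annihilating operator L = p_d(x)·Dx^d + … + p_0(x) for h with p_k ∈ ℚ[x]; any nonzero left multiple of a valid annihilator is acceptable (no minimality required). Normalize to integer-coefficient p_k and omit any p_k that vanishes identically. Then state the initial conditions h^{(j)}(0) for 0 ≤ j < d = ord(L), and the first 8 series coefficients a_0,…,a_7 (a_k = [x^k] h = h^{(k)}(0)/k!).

f: a_k = -2, -4, -4, -8/3, -4/3, -8/15, -8/45, -16/315, …
g: a_k = 3, 6, -6, 12, -30, 84, -252, 792, …
L₀ := L_f ⊗_s L_g (sym. prod.), ord ≤ 1.
L = (-4 - 8·x) + (1 + 4·x)·Dx  (order 1).
h: a_k = -6, -24, -24, -32, 16, -448/5, 3904/15, -88832/105, …
ICs: h(0) = -6.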